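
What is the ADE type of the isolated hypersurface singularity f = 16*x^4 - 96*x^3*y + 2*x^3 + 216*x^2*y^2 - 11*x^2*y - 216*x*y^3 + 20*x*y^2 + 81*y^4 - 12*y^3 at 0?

The Hessian of f at 0 has rank 0. Corank 2; j^3 = (x - 2*y)^2*(2*x - 3*y) has shape L^2 M (L != M), so D-series; mu = 5 gives D_5.

D_{5}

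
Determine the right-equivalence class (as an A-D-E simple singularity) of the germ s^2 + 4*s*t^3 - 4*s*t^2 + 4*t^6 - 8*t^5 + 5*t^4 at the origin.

A_3

The Hessian of f at 0 is [[2, 0], [0, 0]] with rank 1, so corank 1. A Groebner basis of the Jacobian ideal J(f) in C{s,t} is {s^2, s*t, -s/2 + t^2}; counting standard monomials gives mu = 3. Corank 1: A-series; mu = 3 gives A_3.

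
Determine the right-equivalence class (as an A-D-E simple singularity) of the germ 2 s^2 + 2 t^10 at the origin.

A_{9}

The Hessian of f at 0 is [[4, 0], [0, 0]] with rank 1, so corank 1. A Groebner basis of the Jacobian ideal J(f) in C{s,t} is {t^9, s}; counting standard monomials gives mu = 9. Corank 1: A-series; mu = 9 gives A_9.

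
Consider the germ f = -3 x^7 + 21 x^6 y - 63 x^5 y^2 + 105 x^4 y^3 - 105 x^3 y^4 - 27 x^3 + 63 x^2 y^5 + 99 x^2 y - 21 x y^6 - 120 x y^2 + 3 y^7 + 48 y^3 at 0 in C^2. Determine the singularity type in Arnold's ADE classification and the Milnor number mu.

Type D8, Milnor number mu = 8.

The Hessian of f at 0 is [[0, 0], [0, 0]] with rank 0, so corank 2. A Groebner basis of the Jacobian ideal J(f) in C{x,y} is {-2187*x*y/7 + y^6 + 2916*y^2/7, x*y^2 - 4*y^3/3, x^2 - 7*x*y/3 + 4*y^2/3}; counting standard monomials gives mu = 8. Corank 2; j^3 = -3*(x - y)*(3*x - 4*y)^2 has shape L^2 M (L != M), so D-series; mu = 8 gives D_8.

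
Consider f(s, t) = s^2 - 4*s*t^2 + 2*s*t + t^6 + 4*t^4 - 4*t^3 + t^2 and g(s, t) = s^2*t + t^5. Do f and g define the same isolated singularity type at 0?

No.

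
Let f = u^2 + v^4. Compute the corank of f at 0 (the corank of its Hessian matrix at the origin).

1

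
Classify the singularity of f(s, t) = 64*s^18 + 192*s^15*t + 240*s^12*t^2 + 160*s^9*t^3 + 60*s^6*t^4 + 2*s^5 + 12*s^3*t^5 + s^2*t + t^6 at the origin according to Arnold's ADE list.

D_{7}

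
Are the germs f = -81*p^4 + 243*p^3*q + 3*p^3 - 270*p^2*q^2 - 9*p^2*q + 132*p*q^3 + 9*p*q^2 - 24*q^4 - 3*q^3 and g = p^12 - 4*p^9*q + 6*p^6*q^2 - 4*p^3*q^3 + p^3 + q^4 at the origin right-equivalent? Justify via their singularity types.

The Hessian of f at 0 has rank 0. Corank 2; j^3 = 3*(p - q)^3 is a perfect cube, so E-series; the 4-jet and mu = 7 give E_7. The Hessian of g at 0 has rank 0. Corank 2; j^3 = p^3 is a perfect cube, so E-series; the 4-jet and mu = 6 give E_6. f is E_7 but g is E_6, hence not right-equivalent.

No.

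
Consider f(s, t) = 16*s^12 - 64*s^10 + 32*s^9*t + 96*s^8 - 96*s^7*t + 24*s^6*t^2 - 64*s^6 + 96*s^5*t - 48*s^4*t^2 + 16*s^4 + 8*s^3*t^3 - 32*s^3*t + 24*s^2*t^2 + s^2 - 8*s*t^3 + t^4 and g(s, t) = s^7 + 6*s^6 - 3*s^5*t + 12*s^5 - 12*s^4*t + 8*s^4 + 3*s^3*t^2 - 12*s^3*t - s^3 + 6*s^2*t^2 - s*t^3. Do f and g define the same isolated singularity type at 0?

The Hessian of f at 0 has rank 1. Corank 1: A-series; mu = 3 gives A_3. The Hessian of g at 0 has rank 0. Corank 2; j^3 = -s^3 is a perfect cube, so E-series; the 4-jet and mu = 7 give E_7. f is A_3 but g is E_7, hence not right-equivalent.

No.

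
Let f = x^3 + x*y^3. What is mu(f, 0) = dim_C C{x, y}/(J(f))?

7

The Hessian of f at 0 has rank 0. Corank 2; j^3 = x^3 is a perfect cube, so E-series; the 4-jet and mu = 7 give E_7.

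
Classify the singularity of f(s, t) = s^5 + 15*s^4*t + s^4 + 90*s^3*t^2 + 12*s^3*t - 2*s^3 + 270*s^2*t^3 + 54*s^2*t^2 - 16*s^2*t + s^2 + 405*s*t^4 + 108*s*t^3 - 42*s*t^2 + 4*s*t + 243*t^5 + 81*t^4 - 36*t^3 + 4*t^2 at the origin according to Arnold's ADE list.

A_4

The Hessian of f at 0 is [[2, 4], [4, 8]] with rank 1, so corank 1. A Groebner basis of the Jacobian ideal J(f) in C{s,t} is {-s/2 + t^3 + t^2/2 - t, s^2 + 2*s - 6*t^2 + 4*t, s*t - s/2 + 5*t^2/2 - t}; counting standard monomials gives mu = 4. Corank 1: A-series; mu = 4 gives A_4.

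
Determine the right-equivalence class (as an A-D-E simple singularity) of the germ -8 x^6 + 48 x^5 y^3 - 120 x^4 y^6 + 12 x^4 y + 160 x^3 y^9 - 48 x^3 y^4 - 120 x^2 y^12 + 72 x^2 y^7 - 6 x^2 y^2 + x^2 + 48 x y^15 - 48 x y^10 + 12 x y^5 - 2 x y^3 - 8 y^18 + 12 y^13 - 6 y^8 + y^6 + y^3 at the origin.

The Hessian of f at 0 is [[2, 0], [0, 0]] with rank 1, so corank 1. A Groebner basis of the Jacobian ideal J(f) in C{x,y} is {y^2, x}; counting standard monomials gives mu = 2. Corank 1: A-series; mu = 2 gives A_2.

A2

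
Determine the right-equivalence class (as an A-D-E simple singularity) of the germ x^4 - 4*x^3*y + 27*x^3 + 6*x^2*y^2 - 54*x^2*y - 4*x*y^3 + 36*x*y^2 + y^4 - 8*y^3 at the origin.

The Hessian of f at 0 has rank 0. Corank 2; j^3 = (3*x - 2*y)^3 is a perfect cube, so E-series; the 4-jet and mu = 6 give E_6.

E_6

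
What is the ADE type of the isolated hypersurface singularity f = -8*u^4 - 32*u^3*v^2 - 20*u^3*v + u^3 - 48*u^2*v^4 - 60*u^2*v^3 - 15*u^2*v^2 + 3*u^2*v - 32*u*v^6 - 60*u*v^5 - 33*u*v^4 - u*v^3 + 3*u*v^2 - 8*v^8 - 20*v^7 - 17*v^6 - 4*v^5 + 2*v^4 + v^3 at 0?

E_{7}

The Hessian of f at 0 is [[0, 0], [0, 0]] with rank 0, so corank 2. A Groebner basis of the Jacobian ideal J(f) in C{u,v} is {-3*u^2/7 - 6*u*v/7 + v^4 - v^3/7 - 3*v^2/7, u^3 + 18*u^2/7 + 36*u*v/7 + 13*v^3/7 + 18*v^2/7, u^2*v - 13*u^2/7 - 26*u*v/7 - 34*v^3/21 - 13*v^2/7, u^2 + u*v^2 + 2*u*v + 4*v^3/3 + v^2}; counting standard monomials gives mu = 7. Corank 2; j^3 = (u + v)^3 is a perfect cube, so E-series; the 4-jet and mu = 7 give E_7.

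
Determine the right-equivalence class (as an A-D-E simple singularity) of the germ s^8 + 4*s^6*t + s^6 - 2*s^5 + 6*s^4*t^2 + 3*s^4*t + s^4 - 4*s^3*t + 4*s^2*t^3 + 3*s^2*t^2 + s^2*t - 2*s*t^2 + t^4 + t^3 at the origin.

D5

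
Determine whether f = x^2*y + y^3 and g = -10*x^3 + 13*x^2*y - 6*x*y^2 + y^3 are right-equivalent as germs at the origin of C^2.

The Hessian of f at 0 is [[0, 0], [0, 0]] with rank 0, so corank 2. A Groebner basis of the Jacobian ideal J(f) in C{x,y} is {y^3, x^2 + 3*y^2, x*y}; counting standard monomials gives mu = 4. Corank 2; j^3 = y*(x^2 + y^2) splits into three distinct lines over C (the quadratic factor has nonzero discriminant), so D_4. The Hessian of g at 0 is [[0, 0], [0, 0]] with rank 0, so corank 2. A Groebner basis of the Jacobian ideal J(g) in C{x,y} is {y^3, x^2 - 3*y^2/11, x*y - 6*y^2/11}; counting standard monomials gives mu = 4. Corank 2; j^3 = -(2*x - y)*(5*x^2 - 4*x*y + y^2) splits into three distinct lines over C (the quadratic factor has nonzero discriminant), so D_4. Both have type D_4, hence right-equivalent.

Yes.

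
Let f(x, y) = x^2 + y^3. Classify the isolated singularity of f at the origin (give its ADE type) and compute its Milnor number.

The Hessian of f at 0 has rank 1. Corank 1: A-series; mu = 2 gives A_2.

Type A2, Milnor number mu = 2.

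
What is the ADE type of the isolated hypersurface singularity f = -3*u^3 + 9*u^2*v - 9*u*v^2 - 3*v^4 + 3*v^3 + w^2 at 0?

The Hessian of f at 0 has rank 1. Corank 2; j^3 = -3*(u - v)^3 is a perfect cube, so E-series; the 4-jet and mu = 6 give E_6.

E_{6}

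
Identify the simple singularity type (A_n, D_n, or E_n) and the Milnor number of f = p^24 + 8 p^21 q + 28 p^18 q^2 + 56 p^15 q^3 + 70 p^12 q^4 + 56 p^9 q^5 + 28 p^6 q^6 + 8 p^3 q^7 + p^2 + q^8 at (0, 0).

Type A7, Milnor number mu = 7.

The Hessian of f at 0 is [[2, 0], [0, 0]] with rank 1, so corank 1. A Groebner basis of the Jacobian ideal J(f) in C{p,q} is {q^7, p}; counting standard monomials gives mu = 7. Corank 1: A-series; mu = 7 gives A_7.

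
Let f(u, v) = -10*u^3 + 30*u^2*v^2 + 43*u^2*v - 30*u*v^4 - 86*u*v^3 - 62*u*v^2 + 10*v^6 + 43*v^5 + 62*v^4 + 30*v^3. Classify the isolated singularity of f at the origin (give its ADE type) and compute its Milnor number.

The Hessian of f at 0 has rank 0. Corank 2; j^3 = -(2*u - 3*v)*(5*u^2 - 14*u*v + 10*v^2) splits into three distinct lines over C (the quadratic factor has nonzero discriminant), so D_4.

Type D_4, Milnor number mu = 4.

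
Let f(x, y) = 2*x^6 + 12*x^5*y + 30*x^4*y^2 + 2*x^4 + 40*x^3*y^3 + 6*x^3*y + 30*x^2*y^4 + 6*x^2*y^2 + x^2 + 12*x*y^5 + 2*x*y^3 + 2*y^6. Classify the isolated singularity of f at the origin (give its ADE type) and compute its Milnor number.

The Hessian of f at 0 is [[2, 0], [0, 0]] with rank 1, so corank 1. A Groebner basis of the Jacobian ideal J(f) in C{x,y} is {x*y^2, x + y^3, x^2}; counting standard monomials gives mu = 5. Corank 1: A-series; mu = 5 gives A_5.

Type A5, Milnor number mu = 5.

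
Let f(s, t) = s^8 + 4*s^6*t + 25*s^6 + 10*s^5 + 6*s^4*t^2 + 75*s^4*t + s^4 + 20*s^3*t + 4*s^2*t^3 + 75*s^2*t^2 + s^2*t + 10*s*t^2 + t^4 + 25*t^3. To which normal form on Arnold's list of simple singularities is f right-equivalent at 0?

D_5

The Hessian of f at 0 has rank 0. Corank 2; j^3 = t*(s + 5*t)^2 has shape L^2 M (L != M), so D-series; mu = 5 gives D_5.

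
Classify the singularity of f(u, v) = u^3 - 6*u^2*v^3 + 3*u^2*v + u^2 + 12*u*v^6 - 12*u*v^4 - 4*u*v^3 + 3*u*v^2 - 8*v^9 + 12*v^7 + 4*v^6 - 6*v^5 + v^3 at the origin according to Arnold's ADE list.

A_2

The Hessian of f at 0 has rank 1. Corank 1: A-series; mu = 2 gives A_2.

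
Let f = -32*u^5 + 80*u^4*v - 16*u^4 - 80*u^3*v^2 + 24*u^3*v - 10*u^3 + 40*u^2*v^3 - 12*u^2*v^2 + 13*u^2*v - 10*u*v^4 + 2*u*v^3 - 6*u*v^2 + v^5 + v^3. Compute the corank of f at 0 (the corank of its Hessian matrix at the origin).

2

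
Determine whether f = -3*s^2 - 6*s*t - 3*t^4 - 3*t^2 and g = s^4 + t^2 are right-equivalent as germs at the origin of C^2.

The Hessian of f at 0 is [[-6, -6], [-6, -6]] with rank 1, so corank 1. A Groebner basis of the Jacobian ideal J(f) in C{s,t} is {t^3, s + t}; counting standard monomials gives mu = 3. Corank 1: A-series; mu = 3 gives A_3. The Hessian of g at 0 is [[0, 0], [0, 2]] with rank 1, so corank 1. A Groebner basis of the Jacobian ideal J(g) in C{s,t} is {s^3, t}; counting standard monomials gives mu = 3. Corank 1: A-series; mu = 3 gives A_3. Both have type A_3, hence right-equivalent.

Yes.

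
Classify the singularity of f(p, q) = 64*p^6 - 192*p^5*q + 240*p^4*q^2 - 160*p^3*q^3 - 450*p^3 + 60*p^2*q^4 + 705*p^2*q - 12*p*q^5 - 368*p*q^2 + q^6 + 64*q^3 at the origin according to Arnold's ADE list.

D7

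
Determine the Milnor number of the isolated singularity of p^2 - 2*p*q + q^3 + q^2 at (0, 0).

The Hessian of f at 0 has rank 1. Corank 1: A-series; mu = 2 gives A_2.

2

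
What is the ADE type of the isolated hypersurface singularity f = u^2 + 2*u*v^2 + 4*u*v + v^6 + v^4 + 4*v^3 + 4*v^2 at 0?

A_5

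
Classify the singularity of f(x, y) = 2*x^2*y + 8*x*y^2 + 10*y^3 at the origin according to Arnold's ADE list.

D4

The Hessian of f at 0 has rank 0. Corank 2; j^3 = 2*y*(x^2 + 4*x*y + 5*y^2) splits into three distinct lines over C (the quadratic factor has nonzero discriminant), so D_4.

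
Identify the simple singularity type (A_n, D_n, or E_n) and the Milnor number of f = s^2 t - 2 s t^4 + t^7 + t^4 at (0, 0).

The Hessian of f at 0 has rank 0. Corank 2; j^3 = s^2*t has shape L^2 M (L != M), so D-series; mu = 5 gives D_5.

Type D_{5}, Milnor number mu = 5.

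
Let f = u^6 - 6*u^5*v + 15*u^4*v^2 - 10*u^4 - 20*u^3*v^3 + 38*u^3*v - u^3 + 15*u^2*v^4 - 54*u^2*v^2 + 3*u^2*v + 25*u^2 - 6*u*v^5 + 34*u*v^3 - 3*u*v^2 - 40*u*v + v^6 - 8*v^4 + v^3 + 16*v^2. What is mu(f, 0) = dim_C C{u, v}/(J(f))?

The Hessian of f at 0 is [[50, -40], [-40, 32]] with rank 1, so corank 1. A Groebner basis of the Jacobian ideal J(f) in C{u,v} is {v^2, u - 4*v/5}; counting standard monomials gives mu = 2. Corank 1: A-series; mu = 2 gives A_2.

2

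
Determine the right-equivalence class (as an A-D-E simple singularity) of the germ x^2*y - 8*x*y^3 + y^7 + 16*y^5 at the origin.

The Hessian of f at 0 has rank 0. Corank 2; j^3 = x^2*y has shape L^2 M (L != M), so D-series; mu = 8 gives D_8.

D8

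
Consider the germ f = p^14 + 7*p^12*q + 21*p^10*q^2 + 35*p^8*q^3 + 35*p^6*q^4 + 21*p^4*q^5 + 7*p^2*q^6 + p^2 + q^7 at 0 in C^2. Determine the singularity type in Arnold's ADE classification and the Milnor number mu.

The Hessian of f at 0 has rank 1. Corank 1: A-series; mu = 6 gives A_6.

Type A_{6}, Milnor number mu = 6.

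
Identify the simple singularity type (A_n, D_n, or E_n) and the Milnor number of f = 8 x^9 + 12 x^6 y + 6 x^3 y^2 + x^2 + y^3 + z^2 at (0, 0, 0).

Type A2, Milnor number mu = 2.

The Hessian of f at 0 is [[2, 0, 0], [0, 0, 0], [0, 0, 2]] with rank 2, so corank 1. A Groebner basis of the Jacobian ideal J(f) in C{x,y,z} is {y^2, x, z}; counting standard monomials gives mu = 2. Corank 1: A-series; mu = 2 gives A_2.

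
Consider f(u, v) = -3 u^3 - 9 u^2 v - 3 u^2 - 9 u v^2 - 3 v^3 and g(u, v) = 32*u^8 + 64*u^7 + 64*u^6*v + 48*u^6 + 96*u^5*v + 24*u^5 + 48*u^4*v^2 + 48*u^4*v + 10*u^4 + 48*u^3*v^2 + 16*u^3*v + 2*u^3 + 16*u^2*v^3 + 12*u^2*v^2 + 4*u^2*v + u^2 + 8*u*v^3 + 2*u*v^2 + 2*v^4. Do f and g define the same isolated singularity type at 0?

No.

The Hessian of f at 0 has rank 1. Corank 1: A-series; mu = 2 gives A_2. The Hessian of g at 0 has rank 1. Corank 1: A-series; mu = 3 gives A_3. f is A_2 but g is A_3, hence not right-equivalent.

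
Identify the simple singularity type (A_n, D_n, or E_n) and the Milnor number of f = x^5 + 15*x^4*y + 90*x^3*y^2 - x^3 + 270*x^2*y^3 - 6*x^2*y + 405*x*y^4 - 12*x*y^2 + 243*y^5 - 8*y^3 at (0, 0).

The Hessian of f at 0 has rank 0. Corank 2; j^3 = -(x + 2*y)^3 is a perfect cube, so E-series; the 5-jet and mu = 8 give E_8.

Type E8, Milnor number mu = 8.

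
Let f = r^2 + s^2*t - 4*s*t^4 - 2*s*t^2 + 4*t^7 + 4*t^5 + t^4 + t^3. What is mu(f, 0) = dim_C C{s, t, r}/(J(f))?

5

The Hessian of f at 0 is [[0, 0, 0], [0, 0, 0], [0, 0, 2]] with rank 1, so corank 2. A Groebner basis of the Jacobian ideal J(f) in C{s,t,r} is {s^3 + s^2/4 - t^2/4, s^2/4 + t^3 - t^2/4, s*t - t^2, r}; counting standard monomials gives mu = 5. Corank 2; j^3 = t*(s - t)^2 has shape L^2 M (L != M), so D-series; mu = 5 gives D_5.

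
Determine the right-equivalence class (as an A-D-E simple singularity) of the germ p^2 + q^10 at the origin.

A_{9}

The Hessian of f at 0 is [[2, 0], [0, 0]] with rank 1, so corank 1. A Groebner basis of the Jacobian ideal J(f) in C{p,q} is {q^9, p}; counting standard monomials gives mu = 9. Corank 1: A-series; mu = 9 gives A_9.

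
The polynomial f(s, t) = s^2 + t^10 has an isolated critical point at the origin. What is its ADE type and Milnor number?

Type A9, Milnor number mu = 9.

The Hessian of f at 0 has rank 1. Corank 1: A-series; mu = 9 gives A_9.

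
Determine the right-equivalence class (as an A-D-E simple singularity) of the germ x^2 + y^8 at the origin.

The Hessian of f at 0 has rank 1. Corank 1: A-series; mu = 7 gives A_7.

A7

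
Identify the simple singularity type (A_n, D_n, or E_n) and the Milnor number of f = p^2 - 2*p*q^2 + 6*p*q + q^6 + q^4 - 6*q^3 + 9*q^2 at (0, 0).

Type A5, Milnor number mu = 5.

The Hessian of f at 0 has rank 1. Corank 1: A-series; mu = 5 gives A_5.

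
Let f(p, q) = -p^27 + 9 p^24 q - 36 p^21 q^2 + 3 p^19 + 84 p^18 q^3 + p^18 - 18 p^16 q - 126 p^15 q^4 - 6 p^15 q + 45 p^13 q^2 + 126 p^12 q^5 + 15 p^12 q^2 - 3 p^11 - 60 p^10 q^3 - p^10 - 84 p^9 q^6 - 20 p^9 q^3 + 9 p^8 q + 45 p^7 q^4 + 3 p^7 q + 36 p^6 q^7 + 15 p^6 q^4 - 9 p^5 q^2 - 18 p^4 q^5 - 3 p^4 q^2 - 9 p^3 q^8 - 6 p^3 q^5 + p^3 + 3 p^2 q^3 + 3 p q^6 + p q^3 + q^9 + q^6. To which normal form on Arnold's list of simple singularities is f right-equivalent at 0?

E_7

The Hessian of f at 0 is [[0, 0], [0, 0]] with rank 0, so corank 2. A Groebner basis of the Jacobian ideal J(f) in C{p,q} is {p^3, p*q^2, 3*p^2 + q^3}; counting standard monomials gives mu = 7. Corank 2; j^3 = p^3 is a perfect cube, so E-series; the 4-jet and mu = 7 give E_7.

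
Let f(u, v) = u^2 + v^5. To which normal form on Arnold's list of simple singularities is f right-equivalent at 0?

A4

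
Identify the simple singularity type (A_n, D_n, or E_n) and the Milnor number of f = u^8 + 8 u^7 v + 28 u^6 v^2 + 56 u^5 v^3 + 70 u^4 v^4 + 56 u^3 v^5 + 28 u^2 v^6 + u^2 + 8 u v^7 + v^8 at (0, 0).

The Hessian of f at 0 is [[2, 0], [0, 0]] with rank 1, so corank 1. A Groebner basis of the Jacobian ideal J(f) in C{u,v} is {v^7, u}; counting standard monomials gives mu = 7. Corank 1: A-series; mu = 7 gives A_7.

Type A7, Milnor number mu = 7.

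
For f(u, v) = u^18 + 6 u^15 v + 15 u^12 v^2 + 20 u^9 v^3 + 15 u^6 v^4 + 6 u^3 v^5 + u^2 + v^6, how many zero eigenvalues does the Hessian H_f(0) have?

1

Hessian at 0 has rank 1.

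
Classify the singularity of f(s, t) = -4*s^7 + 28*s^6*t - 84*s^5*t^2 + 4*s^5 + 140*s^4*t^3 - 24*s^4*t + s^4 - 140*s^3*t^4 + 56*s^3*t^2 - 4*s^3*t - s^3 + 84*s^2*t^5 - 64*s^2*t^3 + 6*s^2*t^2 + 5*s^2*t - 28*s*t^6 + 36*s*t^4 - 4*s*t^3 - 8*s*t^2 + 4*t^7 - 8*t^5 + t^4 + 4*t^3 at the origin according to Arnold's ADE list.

The Hessian of f at 0 has rank 0. Corank 2; j^3 = -(s - 2*t)^2*(s - t) has shape L^2 M (L != M), so D-series; mu = 5 gives D_5.

D5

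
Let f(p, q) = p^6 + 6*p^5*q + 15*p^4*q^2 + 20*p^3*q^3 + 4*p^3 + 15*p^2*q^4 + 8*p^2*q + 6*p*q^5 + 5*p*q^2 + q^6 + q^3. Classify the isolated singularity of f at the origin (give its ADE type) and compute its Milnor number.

Type D7, Milnor number mu = 7.

The Hessian of f at 0 has rank 0. Corank 2; j^3 = (p + q)*(2*p + q)^2 has shape L^2 M (L != M), so D-series; mu = 7 gives D_7.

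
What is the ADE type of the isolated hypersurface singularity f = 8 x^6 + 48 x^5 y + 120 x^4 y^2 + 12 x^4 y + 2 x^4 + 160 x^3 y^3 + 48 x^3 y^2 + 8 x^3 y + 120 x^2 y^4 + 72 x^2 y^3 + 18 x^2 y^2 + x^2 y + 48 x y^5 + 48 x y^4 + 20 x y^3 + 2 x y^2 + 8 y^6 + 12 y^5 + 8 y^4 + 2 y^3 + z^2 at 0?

The Hessian of f at 0 is [[0, 0, 0], [0, 0, 0], [0, 0, 2]] with rank 1, so corank 2. A Groebner basis of the Jacobian ideal J(f) in C{x,y,z} is {y^3, x^2 + 2*y^2, x*y + y^2, z}; counting standard monomials gives mu = 4. Corank 2; j^3 = y*(x^2 + 2*x*y + 2*y^2) splits into three distinct lines over C (the quadratic factor has nonzero discriminant), so D_4.

D_4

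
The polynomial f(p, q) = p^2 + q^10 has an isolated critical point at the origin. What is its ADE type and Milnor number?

The Hessian of f at 0 has rank 1. Corank 1: A-series; mu = 9 gives A_9.

Type A_{9}, Milnor number mu = 9.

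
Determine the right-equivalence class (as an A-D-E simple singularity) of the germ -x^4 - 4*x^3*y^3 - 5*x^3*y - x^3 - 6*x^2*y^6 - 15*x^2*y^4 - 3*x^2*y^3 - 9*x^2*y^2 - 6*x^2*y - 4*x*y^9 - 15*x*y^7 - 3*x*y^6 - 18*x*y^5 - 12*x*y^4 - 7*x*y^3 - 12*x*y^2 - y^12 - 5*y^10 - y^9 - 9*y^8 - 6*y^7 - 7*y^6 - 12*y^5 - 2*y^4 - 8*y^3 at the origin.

The Hessian of f at 0 has rank 0. Corank 2; j^3 = -(x + 2*y)^3 is a perfect cube, so E-series; the 4-jet and mu = 7 give E_7.

E_{7}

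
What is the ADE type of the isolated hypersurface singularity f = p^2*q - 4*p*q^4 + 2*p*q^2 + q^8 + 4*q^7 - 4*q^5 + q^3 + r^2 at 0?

The Hessian of f at 0 is [[0, 0, 0], [0, 0, 0], [0, 0, 2]] with rank 1, so corank 2. A Groebner basis of the Jacobian ideal J(f) in C{p,q,r} is {p^2*q^2 + 2*p^2*q + p^2 + 4*p*q^2 + 3*p*q/2 + 2*q^3 + q^2/2, -p^2*q - p^2/2 + p*q^3 - 2*p*q^2 - p*q/2 - q^3, -p*q/2 + q^4 - q^2/2, p^3 + 3*p^2*q + 3*p*q^2 + q^3, r}; counting standard monomials gives mu = 9. Corank 2; j^3 = q*(p + q)^2 has shape L^2 M (L != M), so D-series; mu = 9 gives D_9.

D_{9}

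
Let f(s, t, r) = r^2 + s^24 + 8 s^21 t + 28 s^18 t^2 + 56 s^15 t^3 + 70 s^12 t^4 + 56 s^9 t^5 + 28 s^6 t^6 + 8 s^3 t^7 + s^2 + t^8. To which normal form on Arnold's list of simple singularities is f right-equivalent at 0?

A_7

The Hessian of f at 0 has rank 2. Corank 1: A-series; mu = 7 gives A_7.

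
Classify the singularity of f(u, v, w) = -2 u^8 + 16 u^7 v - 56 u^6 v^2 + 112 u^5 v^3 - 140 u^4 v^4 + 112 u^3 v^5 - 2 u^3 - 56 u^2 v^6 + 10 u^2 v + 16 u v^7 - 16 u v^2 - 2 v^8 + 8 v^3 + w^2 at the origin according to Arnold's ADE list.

D_{9}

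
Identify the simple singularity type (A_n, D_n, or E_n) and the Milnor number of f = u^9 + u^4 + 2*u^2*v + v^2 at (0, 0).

Type A_{8}, Milnor number mu = 8.

The Hessian of f at 0 is [[0, 0], [0, 2]] with rank 1, so corank 1. A Groebner basis of the Jacobian ideal J(f) in C{u,v} is {v^4, u^2 + v}; counting standard monomials gives mu = 8. Corank 1: A-series; mu = 8 gives A_8.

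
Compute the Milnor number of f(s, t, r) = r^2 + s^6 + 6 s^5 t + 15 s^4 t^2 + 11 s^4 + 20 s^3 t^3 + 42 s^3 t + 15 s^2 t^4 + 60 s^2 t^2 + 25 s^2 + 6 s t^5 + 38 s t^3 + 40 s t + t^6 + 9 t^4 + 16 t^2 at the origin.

The Hessian of f at 0 has rank 2. Corank 1: A-series; mu = 3 gives A_3.

3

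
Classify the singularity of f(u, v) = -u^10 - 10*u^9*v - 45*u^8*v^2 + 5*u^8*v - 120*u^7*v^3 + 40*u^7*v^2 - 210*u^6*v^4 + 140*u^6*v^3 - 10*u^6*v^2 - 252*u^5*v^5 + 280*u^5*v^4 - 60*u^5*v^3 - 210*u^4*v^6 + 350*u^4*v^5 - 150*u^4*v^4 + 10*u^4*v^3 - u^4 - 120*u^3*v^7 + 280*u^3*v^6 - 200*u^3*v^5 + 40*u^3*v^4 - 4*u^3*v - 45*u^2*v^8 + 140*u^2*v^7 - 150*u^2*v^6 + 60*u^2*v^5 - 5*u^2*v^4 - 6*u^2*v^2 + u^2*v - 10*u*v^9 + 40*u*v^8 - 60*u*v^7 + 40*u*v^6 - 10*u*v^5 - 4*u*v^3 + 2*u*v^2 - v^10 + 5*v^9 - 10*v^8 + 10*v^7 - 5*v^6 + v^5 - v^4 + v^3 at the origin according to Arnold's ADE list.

The Hessian of f at 0 is [[0, 0], [0, 0]] with rank 0, so corank 2. A Groebner basis of the Jacobian ideal J(f) in C{u,v} is {u^2/5 + v^4 - v^2/5, u^3 + v^3, u*v + v^2}; counting standard monomials gives mu = 6. Corank 2; j^3 = v*(u + v)^2 has shape L^2 M (L != M), so D-series; mu = 6 gives D_6.

D6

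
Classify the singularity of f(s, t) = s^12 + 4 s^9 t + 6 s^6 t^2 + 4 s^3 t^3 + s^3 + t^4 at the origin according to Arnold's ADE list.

E_6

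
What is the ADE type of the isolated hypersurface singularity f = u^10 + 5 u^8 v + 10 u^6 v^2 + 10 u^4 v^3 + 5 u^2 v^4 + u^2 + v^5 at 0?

A4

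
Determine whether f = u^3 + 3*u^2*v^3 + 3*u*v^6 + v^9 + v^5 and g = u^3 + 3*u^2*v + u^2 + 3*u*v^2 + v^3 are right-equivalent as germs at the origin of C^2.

No.

The Hessian of f at 0 has rank 0. Corank 2; j^3 = u^3 is a perfect cube, so E-series; the 5-jet and mu = 8 give E_8. The Hessian of g at 0 has rank 1. Corank 1: A-series; mu = 2 gives A_2. f is E_8 but g is A_2, hence not right-equivalent.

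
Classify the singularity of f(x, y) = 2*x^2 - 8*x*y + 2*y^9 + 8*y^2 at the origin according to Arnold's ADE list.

A_{8}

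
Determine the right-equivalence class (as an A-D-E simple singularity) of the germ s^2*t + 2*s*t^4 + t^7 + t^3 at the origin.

D_4

The Hessian of f at 0 has rank 0. Corank 2; j^3 = t*(s^2 + t^2) splits into three distinct lines over C (the quadratic factor has nonzero discriminant), so D_4.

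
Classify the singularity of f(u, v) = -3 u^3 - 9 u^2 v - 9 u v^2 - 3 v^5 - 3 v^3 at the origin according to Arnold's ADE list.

E8

The Hessian of f at 0 is [[0, 0], [0, 0]] with rank 0, so corank 2. A Groebner basis of the Jacobian ideal J(f) in C{u,v} is {v^4, u^2 + 2*u*v + v^2}; counting standard monomials gives mu = 8. Corank 2; j^3 = -3*(u + v)^3 is a perfect cube, so E-series; the 5-jet and mu = 8 give E_8.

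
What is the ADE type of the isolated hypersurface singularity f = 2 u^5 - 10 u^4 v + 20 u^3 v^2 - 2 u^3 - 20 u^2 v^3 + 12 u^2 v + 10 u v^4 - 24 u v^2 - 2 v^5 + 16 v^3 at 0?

E8

The Hessian of f at 0 is [[0, 0], [0, 0]] with rank 0, so corank 2. A Groebner basis of the Jacobian ideal J(f) in C{u,v} is {v^5, u*v^3 - 7*v^4/4, u^2 - 4*u*v + 4*v^2}; counting standard monomials gives mu = 8. Corank 2; j^3 = -2*(u - 2*v)^3 is a perfect cube, so E-series; the 5-jet and mu = 8 give E_8.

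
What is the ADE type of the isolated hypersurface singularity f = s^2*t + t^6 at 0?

The Hessian of f at 0 has rank 0. Corank 2; j^3 = s^2*t has shape L^2 M (L != M), so D-series; mu = 7 gives D_7.

D_{7}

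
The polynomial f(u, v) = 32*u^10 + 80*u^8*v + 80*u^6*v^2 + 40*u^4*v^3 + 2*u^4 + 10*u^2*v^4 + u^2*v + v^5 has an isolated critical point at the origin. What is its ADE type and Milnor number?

The Hessian of f at 0 has rank 0. Corank 2; j^3 = u^2*v has shape L^2 M (L != M), so D-series; mu = 6 gives D_6.

Type D_6, Milnor number mu = 6.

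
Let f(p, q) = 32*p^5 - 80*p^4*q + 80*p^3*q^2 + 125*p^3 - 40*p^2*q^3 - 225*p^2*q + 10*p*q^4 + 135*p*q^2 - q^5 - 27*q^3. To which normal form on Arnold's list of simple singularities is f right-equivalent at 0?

The Hessian of f at 0 has rank 0. Corank 2; j^3 = (5*p - 3*q)^3 is a perfect cube, so E-series; the 5-jet and mu = 8 give E_8.

E_{8}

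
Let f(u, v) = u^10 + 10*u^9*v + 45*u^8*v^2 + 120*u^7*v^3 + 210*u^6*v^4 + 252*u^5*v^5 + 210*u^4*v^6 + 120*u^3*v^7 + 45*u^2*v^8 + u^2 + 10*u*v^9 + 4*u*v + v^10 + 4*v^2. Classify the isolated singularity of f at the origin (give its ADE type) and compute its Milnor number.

The Hessian of f at 0 has rank 1. Corank 1: A-series; mu = 9 gives A_9.

Type A_9, Milnor number mu = 9.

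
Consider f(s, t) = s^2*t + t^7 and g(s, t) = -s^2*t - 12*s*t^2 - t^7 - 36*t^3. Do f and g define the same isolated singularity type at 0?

Yes.

The Hessian of f at 0 has rank 0. Corank 2; j^3 = s^2*t has shape L^2 M (L != M), so D-series; mu = 8 gives D_8. The Hessian of g at 0 has rank 0. Corank 2; j^3 = -t*(s + 6*t)^2 has shape L^2 M (L != M), so D-series; mu = 8 gives D_8. Both have type D_8, hence right-equivalent.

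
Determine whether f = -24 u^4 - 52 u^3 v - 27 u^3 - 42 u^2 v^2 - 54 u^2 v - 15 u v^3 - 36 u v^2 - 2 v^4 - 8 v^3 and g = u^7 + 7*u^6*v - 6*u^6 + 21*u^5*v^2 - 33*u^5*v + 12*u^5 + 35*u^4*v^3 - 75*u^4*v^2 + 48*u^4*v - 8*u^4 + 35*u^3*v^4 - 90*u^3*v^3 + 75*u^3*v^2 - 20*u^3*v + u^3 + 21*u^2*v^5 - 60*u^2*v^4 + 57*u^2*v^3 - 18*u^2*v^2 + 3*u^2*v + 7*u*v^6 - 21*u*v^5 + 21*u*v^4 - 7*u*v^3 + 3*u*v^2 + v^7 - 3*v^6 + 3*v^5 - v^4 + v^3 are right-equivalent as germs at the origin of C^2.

Yes.

The Hessian of f at 0 has rank 0. Corank 2; j^3 = -(3*u + 2*v)^3 is a perfect cube, so E-series; the 4-jet and mu = 7 give E_7. The Hessian of g at 0 has rank 0. Corank 2; j^3 = (u + v)^3 is a perfect cube, so E-series; the 4-jet and mu = 7 give E_7. Both have type E_7, hence right-equivalent.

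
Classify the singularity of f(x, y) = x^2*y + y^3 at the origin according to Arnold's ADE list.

D_4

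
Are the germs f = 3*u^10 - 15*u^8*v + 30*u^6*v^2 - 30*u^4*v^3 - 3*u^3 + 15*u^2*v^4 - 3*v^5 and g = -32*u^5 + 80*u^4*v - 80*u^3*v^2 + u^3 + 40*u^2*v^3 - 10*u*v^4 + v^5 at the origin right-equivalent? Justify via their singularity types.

Yes.

The Hessian of f at 0 has rank 0. Corank 2; j^3 = -3*u^3 is a perfect cube, so E-series; the 5-jet and mu = 8 give E_8. The Hessian of g at 0 has rank 0. Corank 2; j^3 = u^3 is a perfect cube, so E-series; the 5-jet and mu = 8 give E_8. Both have type E_8, hence right-equivalent.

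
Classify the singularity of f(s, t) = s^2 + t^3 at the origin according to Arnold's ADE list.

The Hessian of f at 0 has rank 1. Corank 1: A-series; mu = 2 gives A_2.

A_{2}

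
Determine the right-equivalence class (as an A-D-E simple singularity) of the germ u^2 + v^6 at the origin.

A5

The Hessian of f at 0 is [[2, 0], [0, 0]] with rank 1, so corank 1. A Groebner basis of the Jacobian ideal J(f) in C{u,v} is {v^5, u}; counting standard monomials gives mu = 5. Corank 1: A-series; mu = 5 gives A_5.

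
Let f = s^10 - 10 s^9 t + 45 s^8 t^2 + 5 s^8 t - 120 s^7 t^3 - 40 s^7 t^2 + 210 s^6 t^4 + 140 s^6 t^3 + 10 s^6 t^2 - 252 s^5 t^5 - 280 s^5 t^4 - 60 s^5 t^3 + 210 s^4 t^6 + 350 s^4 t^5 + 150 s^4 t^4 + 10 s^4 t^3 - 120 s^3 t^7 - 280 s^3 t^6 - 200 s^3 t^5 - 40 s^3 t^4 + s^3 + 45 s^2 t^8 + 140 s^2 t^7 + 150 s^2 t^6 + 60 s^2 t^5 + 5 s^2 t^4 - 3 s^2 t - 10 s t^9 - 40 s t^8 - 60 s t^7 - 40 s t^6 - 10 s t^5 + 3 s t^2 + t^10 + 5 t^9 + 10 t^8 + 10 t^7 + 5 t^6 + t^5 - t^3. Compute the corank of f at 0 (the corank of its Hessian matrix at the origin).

2

Hessian at 0 has rank 0.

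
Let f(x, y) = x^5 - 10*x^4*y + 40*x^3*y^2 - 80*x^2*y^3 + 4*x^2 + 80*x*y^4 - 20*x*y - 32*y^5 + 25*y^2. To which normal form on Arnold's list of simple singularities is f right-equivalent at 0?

A_4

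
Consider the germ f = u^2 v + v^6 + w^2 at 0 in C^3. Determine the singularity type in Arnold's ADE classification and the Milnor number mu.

Type D_{7}, Milnor number mu = 7.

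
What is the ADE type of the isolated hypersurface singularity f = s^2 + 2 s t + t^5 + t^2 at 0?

The Hessian of f at 0 is [[2, 2], [2, 2]] with rank 1, so corank 1. A Groebner basis of the Jacobian ideal J(f) in C{s,t} is {t^4, s + t}; counting standard monomials gives mu = 4. Corank 1: A-series; mu = 4 gives A_4.

A4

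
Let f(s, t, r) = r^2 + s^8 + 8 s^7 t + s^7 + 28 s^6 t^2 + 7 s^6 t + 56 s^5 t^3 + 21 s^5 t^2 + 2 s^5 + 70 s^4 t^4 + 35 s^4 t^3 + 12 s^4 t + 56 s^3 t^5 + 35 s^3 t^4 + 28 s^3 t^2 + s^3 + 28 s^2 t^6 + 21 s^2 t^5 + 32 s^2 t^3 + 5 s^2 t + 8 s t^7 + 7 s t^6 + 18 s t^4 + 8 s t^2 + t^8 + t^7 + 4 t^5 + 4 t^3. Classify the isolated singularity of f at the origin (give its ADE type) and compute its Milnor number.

Type D_{9}, Milnor number mu = 9.

The Hessian of f at 0 has rank 1. Corank 2; j^3 = (s + t)*(s + 2*t)^2 has shape L^2 M (L != M), so D-series; mu = 9 gives D_9.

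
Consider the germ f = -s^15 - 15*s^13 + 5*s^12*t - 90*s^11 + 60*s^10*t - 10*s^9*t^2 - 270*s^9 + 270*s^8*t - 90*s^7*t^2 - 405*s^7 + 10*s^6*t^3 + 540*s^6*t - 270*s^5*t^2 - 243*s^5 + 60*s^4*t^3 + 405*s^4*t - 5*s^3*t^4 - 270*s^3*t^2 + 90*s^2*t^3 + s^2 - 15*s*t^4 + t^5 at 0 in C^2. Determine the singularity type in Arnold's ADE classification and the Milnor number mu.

Type A_4, Milnor number mu = 4.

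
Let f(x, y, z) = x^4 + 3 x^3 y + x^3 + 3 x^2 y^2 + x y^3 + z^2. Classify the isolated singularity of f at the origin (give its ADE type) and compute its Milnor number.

The Hessian of f at 0 is [[0, 0, 0], [0, 0, 0], [0, 0, 2]] with rank 1, so corank 2. A Groebner basis of the Jacobian ideal J(f) in C{x,y,z} is {3*x^2 + y^4 + y^3, x^3, x^2*y - x^2 - y^3/3, 2*x^2 + x*y^2 + 2*y^3/3, z}; counting standard monomials gives mu = 7. Corank 2; j^3 = x^3 is a perfect cube, so E-series; the 4-jet and mu = 7 give E_7.

Type E7, Milnor number mu = 7.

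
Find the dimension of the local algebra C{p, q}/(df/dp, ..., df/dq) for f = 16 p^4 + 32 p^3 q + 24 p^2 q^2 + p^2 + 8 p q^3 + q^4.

The Hessian of f at 0 has rank 1. Corank 1: A-series; mu = 3 gives A_3.

3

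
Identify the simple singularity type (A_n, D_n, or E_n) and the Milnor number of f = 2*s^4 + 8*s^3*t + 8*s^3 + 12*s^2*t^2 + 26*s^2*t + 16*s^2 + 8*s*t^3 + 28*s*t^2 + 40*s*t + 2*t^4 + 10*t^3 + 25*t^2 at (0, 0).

The Hessian of f at 0 is [[32, 40], [40, 50]] with rank 1, so corank 1. A Groebner basis of the Jacobian ideal J(f) in C{s,t} is {s^2 + 100*s + 125*t, s*t - 80*s - 100*t, 64*s + t^2 + 80*t}; counting standard monomials gives mu = 3. Corank 1: A-series; mu = 3 gives A_3.

Type A_3, Milnor number mu = 3.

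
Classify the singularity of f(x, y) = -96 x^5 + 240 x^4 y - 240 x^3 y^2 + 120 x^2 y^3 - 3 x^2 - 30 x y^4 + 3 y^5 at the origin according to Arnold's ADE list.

A_4

The Hessian of f at 0 has rank 1. Corank 1: A-series; mu = 4 gives A_4.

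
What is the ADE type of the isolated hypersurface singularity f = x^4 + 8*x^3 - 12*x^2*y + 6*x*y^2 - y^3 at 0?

E_{6}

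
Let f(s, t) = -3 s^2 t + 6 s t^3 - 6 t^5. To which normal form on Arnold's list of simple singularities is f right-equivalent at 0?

D6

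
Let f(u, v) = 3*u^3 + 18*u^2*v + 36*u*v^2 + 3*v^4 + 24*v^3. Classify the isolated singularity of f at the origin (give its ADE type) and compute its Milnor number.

Type E_6, Milnor number mu = 6.

The Hessian of f at 0 has rank 0. Corank 2; j^3 = 3*(u + 2*v)^3 is a perfect cube, so E-series; the 4-jet and mu = 6 give E_6.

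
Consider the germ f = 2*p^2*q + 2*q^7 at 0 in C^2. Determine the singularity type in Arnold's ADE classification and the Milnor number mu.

The Hessian of f at 0 has rank 0. Corank 2; j^3 = 2*p^2*q has shape L^2 M (L != M), so D-series; mu = 8 gives D_8.

Type D8, Milnor number mu = 8.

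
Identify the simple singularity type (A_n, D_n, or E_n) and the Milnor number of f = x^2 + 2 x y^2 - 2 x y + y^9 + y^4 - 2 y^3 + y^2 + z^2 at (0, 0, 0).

The Hessian of f at 0 is [[2, -2, 0], [-2, 2, 0], [0, 0, 2]] with rank 2, so corank 1. A Groebner basis of the Jacobian ideal J(f) in C{x,y,z} is {x^4 - 4*x^3*y - 6*x^3 + 10*x^2*y + 5*x^2 - 6*x*y - x + y, x + y^2 - y, z}; counting standard monomials gives mu = 8. Corank 1: A-series; mu = 8 gives A_8.

Type A8, Milnor number mu = 8.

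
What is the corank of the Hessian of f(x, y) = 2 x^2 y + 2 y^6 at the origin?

2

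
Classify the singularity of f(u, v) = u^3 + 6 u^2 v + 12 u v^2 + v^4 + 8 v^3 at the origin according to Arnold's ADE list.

E6

The Hessian of f at 0 is [[0, 0], [0, 0]] with rank 0, so corank 2. A Groebner basis of the Jacobian ideal J(f) in C{u,v} is {v^3, u^2 + 4*u*v + 4*v^2}; counting standard monomials gives mu = 6. Corank 2; j^3 = (u + 2*v)^3 is a perfect cube, so E-series; the 4-jet and mu = 6 give E_6.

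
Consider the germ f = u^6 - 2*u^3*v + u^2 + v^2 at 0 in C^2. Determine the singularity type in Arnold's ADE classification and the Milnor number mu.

Type A_1, Milnor number mu = 1.

The Hessian of f at 0 has rank 2. Corank 0: nondegenerate Morse point, so A_1.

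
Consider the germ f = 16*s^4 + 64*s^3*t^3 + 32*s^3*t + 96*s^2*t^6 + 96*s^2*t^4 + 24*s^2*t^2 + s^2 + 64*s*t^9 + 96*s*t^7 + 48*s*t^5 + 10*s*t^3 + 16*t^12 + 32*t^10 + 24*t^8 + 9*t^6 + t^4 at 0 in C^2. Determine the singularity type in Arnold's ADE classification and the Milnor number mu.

Type A_{3}, Milnor number mu = 3.

The Hessian of f at 0 has rank 1. Corank 1: A-series; mu = 3 gives A_3.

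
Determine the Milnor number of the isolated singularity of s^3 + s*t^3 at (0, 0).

The Hessian of f at 0 has rank 0. Corank 2; j^3 = s^3 is a perfect cube, so E-series; the 4-jet and mu = 7 give E_7.

7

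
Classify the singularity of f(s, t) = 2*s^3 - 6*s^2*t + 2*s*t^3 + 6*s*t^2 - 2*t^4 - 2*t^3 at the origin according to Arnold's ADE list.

E_{7}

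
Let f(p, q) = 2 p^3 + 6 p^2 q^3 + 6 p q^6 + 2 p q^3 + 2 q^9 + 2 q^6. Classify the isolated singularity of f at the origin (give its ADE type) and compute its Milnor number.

The Hessian of f at 0 has rank 0. Corank 2; j^3 = 2*p^3 is a perfect cube, so E-series; the 4-jet and mu = 7 give E_7.

Type E_7, Milnor number mu = 7.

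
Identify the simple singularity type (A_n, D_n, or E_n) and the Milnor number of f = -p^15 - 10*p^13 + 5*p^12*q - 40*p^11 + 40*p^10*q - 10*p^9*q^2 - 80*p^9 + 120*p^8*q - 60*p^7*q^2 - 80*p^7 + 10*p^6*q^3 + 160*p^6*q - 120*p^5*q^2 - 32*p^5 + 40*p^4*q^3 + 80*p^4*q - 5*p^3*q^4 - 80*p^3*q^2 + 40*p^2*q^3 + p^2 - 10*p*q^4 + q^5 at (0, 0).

Type A_4, Milnor number mu = 4.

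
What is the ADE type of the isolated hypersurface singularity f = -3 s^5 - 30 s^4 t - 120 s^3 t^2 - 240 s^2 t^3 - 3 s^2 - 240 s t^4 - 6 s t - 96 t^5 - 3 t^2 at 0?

A4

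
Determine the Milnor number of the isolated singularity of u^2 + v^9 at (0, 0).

The Hessian of f at 0 has rank 1. Corank 1: A-series; mu = 8 gives A_8.

8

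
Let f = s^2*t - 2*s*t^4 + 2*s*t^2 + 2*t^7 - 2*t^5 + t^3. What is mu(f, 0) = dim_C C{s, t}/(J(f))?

The Hessian of f at 0 has rank 0. Corank 2; j^3 = t*(s + t)^2 has shape L^2 M (L != M), so D-series; mu = 8 gives D_8.

8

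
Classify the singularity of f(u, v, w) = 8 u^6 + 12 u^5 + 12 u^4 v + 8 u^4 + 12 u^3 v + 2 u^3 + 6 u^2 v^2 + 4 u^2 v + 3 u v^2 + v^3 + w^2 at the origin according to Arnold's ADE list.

The Hessian of f at 0 has rank 1. Corank 2; j^3 = (u + v)*(2*u^2 + 2*u*v + v^2) splits into three distinct lines over C (the quadratic factor has nonzero discriminant), so D_4.

D4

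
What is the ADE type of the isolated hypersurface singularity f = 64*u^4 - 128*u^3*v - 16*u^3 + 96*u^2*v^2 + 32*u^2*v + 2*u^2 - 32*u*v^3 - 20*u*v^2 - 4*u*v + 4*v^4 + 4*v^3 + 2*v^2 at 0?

A_{3}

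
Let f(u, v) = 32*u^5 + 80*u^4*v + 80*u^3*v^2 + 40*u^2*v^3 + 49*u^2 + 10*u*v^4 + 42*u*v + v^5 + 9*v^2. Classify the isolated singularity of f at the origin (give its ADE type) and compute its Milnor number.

Type A_{4}, Milnor number mu = 4.

The Hessian of f at 0 is [[98, 42], [42, 18]] with rank 1, so corank 1. A Groebner basis of the Jacobian ideal J(f) in C{u,v} is {v^4, u + 3*v/7}; counting standard monomials gives mu = 4. Corank 1: A-series; mu = 4 gives A_4.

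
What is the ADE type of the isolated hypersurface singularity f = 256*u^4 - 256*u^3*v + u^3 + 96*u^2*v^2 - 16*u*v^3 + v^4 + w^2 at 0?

E6

The Hessian of f at 0 is [[0, 0, 0], [0, 0, 0], [0, 0, 2]] with rank 1, so corank 2. A Groebner basis of the Jacobian ideal J(f) in C{u,v,w} is {v^4, u*v^2 - v^3/12, u^2, w}; counting standard monomials gives mu = 6. Corank 2; j^3 = u^3 is a perfect cube, so E-series; the 4-jet and mu = 6 give E_6.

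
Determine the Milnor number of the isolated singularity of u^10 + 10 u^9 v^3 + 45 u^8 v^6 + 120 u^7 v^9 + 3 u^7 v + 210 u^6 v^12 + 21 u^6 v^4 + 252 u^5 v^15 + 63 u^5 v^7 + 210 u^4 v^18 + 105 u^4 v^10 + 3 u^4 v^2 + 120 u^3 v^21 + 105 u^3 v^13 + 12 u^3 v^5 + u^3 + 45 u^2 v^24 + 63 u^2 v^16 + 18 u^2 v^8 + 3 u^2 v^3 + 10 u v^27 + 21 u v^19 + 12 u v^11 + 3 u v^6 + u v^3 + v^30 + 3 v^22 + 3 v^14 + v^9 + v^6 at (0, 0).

The Hessian of f at 0 is [[0, 0], [0, 0]] with rank 0, so corank 2. A Groebner basis of the Jacobian ideal J(f) in C{u,v} is {u^3, u*v^2, 3*u^2 + v^3}; counting standard monomials gives mu = 7. Corank 2; j^3 = u^3 is a perfect cube, so E-series; the 4-jet and mu = 7 give E_7.

7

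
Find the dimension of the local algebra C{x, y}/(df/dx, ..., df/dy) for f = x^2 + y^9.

8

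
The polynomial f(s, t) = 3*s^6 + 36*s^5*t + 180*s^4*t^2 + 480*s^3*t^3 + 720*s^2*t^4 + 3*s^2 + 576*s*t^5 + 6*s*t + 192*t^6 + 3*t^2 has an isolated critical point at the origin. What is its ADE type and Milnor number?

The Hessian of f at 0 has rank 1. Corank 1: A-series; mu = 5 gives A_5.

Type A_5, Milnor number mu = 5.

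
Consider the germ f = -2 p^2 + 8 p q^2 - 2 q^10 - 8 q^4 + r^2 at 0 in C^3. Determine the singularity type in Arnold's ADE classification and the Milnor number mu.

Type A_{9}, Milnor number mu = 9.

The Hessian of f at 0 is [[-4, 0, 0], [0, 0, 0], [0, 0, 2]] with rank 2, so corank 1. A Groebner basis of the Jacobian ideal J(f) in C{p,q,r} is {p^5, p^4*q, -p/2 + q^2, r}; counting standard monomials gives mu = 9. Corank 1: A-series; mu = 9 gives A_9.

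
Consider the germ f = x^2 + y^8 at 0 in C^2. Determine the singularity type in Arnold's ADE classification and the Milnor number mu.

Type A_{7}, Milnor number mu = 7.

The Hessian of f at 0 has rank 1. Corank 1: A-series; mu = 7 gives A_7.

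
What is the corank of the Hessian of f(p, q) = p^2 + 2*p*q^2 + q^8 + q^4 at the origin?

The Hessian at 0 is [[2, 0], [0, 0]] of rank 1; hence corank 1.

1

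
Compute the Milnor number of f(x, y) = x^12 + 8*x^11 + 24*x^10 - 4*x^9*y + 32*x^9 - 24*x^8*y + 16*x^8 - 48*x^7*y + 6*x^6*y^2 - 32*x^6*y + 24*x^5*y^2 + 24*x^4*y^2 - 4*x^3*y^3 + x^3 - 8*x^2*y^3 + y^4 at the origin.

6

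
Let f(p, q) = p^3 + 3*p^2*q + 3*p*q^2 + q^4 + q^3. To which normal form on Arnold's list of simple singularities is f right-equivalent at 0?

E_6

The Hessian of f at 0 has rank 0. Corank 2; j^3 = (p + q)^3 is a perfect cube, so E-series; the 4-jet and mu = 6 give E_6.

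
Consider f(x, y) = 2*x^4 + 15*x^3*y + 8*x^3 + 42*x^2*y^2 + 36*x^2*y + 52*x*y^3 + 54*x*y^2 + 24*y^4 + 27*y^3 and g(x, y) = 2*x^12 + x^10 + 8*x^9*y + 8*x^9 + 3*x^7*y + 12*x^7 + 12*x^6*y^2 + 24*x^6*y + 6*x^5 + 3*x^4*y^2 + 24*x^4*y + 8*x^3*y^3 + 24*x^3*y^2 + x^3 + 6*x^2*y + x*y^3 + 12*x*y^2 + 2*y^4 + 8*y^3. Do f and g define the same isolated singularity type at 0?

Yes.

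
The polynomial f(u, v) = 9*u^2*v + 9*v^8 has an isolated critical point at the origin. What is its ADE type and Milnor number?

The Hessian of f at 0 is [[0, 0], [0, 0]] with rank 0, so corank 2. A Groebner basis of the Jacobian ideal J(f) in C{u,v} is {u^2/8 + v^7, u^3, u*v}; counting standard monomials gives mu = 9. Corank 2; j^3 = 9*u^2*v has shape L^2 M (L != M), so D-series; mu = 9 gives D_9.

Type D_{9}, Milnor number mu = 9.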